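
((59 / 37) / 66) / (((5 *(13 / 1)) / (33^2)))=1947 / 4810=0.40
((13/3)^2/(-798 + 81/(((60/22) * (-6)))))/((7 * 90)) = -338/9105453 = -0.00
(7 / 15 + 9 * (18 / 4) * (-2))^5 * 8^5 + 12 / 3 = -84291659936847472324 / 759375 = -111001362879799.14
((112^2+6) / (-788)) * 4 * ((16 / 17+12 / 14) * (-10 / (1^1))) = 26857000 / 23443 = 1145.63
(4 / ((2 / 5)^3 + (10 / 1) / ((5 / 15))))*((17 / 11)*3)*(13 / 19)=165750 / 392711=0.42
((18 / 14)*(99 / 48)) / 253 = 27 / 2576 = 0.01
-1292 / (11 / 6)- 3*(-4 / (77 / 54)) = -53616 / 77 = -696.31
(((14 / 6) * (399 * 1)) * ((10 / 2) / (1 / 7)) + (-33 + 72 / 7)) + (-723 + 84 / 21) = 222903 / 7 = 31843.29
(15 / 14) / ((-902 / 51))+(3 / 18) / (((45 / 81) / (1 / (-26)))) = -14799 / 205205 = -0.07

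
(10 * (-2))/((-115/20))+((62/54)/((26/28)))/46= 28297/8073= 3.51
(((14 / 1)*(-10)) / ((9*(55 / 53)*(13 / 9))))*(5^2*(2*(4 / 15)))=-59360 / 429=-138.37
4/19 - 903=-902.79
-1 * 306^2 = -93636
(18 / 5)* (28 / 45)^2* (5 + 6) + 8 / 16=35621 / 2250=15.83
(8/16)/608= 1/1216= 0.00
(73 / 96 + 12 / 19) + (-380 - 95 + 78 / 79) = -68102747 / 144096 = -472.62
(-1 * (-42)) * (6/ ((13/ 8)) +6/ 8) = 4851/ 26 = 186.58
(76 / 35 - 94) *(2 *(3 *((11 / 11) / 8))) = -4821 / 70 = -68.87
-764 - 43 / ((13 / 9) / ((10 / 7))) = -73394 / 91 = -806.53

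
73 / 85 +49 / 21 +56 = 15094 / 255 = 59.19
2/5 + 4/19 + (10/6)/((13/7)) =5587/3705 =1.51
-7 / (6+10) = -7 / 16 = -0.44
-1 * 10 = -10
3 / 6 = 1 / 2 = 0.50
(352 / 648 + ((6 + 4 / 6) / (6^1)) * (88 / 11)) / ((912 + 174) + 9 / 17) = 0.01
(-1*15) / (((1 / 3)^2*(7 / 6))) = -810 / 7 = -115.71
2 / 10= 1 / 5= 0.20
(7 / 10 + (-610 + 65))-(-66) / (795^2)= -229340761 / 421350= -544.30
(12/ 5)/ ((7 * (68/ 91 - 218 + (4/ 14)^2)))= -546/ 345845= -0.00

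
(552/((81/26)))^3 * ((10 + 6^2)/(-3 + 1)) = -2518264532992/19683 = -127941092.97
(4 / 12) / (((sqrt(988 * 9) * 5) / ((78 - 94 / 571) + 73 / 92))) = 4130531 * sqrt(247) / 1167786360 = 0.06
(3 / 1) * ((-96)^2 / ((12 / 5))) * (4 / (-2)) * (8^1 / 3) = -61440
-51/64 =-0.80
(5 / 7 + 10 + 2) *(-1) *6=-534 / 7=-76.29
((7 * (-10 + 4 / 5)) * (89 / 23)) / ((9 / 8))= -9968 / 45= -221.51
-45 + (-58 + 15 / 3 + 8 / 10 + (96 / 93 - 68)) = -25446 / 155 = -164.17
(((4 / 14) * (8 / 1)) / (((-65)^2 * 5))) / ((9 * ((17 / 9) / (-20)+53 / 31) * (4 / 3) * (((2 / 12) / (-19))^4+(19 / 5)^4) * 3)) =2094310598400 / 234686400950604749419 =0.00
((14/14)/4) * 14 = 7/2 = 3.50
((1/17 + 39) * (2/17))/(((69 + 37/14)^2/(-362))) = -94224256/290736601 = -0.32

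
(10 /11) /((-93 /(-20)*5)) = 0.04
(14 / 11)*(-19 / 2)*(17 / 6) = -2261 / 66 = -34.26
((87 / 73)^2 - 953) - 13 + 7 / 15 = -964.11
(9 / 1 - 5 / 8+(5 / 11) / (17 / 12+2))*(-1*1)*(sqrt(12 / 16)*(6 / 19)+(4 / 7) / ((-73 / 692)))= 10621162 / 230461 - 92091*sqrt(3) / 68552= 43.76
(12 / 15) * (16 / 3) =64 / 15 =4.27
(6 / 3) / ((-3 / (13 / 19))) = -26 / 57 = -0.46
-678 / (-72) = 113 / 12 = 9.42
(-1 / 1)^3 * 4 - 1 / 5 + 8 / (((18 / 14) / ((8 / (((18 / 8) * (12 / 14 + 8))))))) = -21371 / 12555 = -1.70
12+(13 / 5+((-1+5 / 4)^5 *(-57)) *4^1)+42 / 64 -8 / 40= 14.83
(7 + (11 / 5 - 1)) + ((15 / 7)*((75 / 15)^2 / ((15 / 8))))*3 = 3287 / 35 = 93.91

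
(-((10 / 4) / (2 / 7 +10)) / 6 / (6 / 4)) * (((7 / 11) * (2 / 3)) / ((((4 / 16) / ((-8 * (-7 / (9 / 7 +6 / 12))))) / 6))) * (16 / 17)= -614656 / 75735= -8.12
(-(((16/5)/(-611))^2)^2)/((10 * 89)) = -32768/38761883264528125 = -0.00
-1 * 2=-2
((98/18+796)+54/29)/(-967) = -0.83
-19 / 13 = -1.46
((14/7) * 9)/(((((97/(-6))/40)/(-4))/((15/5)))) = 534.43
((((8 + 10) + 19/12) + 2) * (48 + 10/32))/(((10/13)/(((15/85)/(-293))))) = -2602691/3187840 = -0.82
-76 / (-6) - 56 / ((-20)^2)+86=14779 / 150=98.53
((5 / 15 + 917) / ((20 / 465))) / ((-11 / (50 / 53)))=-1066400 / 583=-1829.16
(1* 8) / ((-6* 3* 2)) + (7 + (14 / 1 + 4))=223 / 9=24.78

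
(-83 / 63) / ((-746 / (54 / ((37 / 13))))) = 3237 / 96607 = 0.03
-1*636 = -636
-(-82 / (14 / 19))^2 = -606841 / 49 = -12384.51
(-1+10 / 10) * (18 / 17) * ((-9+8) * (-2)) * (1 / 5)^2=0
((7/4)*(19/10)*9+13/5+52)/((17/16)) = 6762/85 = 79.55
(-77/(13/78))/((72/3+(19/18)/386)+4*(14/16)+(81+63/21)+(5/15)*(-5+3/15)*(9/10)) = -80249400/19117897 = -4.20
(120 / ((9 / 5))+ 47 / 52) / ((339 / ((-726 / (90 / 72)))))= -2550922 / 22035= -115.77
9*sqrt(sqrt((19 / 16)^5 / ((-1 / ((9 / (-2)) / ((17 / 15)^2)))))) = 513*19^(1 / 4)*2^(3 / 4)*sqrt(85) / 1088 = 15.26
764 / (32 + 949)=764 / 981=0.78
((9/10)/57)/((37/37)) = 0.02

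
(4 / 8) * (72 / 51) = 12 / 17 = 0.71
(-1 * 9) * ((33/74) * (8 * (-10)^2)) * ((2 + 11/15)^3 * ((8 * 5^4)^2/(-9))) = 60650480000000/333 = 182133573573.57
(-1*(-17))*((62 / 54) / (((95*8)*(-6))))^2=16337 / 15158534400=0.00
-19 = -19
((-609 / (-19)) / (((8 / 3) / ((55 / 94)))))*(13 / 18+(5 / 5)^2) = 346115 / 28576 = 12.11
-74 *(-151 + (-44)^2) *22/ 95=-581196/ 19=-30589.26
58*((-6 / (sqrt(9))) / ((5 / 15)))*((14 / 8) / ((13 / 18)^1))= -10962 / 13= -843.23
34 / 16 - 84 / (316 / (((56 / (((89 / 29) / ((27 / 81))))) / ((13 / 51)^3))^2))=-866231826069128425 / 24163353384248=-35848.99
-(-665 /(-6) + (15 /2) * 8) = -1025 /6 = -170.83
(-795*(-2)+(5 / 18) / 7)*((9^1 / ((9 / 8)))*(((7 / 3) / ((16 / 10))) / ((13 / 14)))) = 7012075 / 351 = 19977.42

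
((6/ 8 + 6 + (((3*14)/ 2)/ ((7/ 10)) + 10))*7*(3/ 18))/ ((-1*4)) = -1309/ 96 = -13.64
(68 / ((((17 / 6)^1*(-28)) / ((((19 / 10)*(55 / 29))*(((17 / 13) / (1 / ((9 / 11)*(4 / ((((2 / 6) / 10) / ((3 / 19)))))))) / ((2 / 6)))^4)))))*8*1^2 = -17892539594091786240000 / 52930781410507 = -338036566.20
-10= -10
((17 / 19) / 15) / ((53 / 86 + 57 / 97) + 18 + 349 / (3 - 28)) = 709070 / 62336169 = 0.01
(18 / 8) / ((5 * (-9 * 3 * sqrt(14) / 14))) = -sqrt(14) / 60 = -0.06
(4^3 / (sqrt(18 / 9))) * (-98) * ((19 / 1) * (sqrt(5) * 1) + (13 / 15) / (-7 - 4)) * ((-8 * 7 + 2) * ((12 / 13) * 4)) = -2709504 * sqrt(2) / 55 + 154441728 * sqrt(10) / 13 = 37498609.54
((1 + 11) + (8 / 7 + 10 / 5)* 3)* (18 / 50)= 54 / 7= 7.71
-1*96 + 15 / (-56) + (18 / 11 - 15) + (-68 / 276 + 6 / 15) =-23266237 / 212520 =-109.48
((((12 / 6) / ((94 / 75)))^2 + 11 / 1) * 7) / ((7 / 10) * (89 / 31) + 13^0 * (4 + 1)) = 64935080 / 4800157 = 13.53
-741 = -741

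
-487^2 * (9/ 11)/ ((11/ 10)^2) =-213452100/ 1331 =-160369.72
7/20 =0.35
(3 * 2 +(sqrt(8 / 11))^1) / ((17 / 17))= 2 * sqrt(22) / 11 +6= 6.85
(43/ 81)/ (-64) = -43/ 5184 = -0.01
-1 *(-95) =95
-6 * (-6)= 36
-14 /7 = -2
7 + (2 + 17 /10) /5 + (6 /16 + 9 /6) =1923 /200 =9.62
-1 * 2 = -2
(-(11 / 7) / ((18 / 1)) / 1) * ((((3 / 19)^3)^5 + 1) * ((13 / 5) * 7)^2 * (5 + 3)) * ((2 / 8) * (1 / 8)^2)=-98776003019973736295839 / 109304114615098547752800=-0.90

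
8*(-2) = -16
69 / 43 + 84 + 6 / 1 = 91.60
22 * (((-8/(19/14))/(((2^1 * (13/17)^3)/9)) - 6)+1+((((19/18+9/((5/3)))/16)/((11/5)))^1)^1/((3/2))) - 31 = -13013746429/9016488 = -1443.33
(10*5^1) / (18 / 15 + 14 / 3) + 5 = 595 / 44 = 13.52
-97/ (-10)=97/ 10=9.70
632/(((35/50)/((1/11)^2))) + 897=766079/847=904.46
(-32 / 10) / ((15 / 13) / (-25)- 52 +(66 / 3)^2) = -208 / 28077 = -0.01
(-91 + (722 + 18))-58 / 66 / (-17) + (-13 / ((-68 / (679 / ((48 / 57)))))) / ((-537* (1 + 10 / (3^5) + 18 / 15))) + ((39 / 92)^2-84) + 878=1908528119873801 / 1322516623296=1443.10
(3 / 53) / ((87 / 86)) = 86 / 1537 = 0.06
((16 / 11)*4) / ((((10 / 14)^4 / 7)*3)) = 1075648 / 20625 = 52.15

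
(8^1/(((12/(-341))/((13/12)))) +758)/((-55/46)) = -211853/495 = -427.99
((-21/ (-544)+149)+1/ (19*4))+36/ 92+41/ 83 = 2958471331/ 19731424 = 149.94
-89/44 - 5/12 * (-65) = 827/33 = 25.06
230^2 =52900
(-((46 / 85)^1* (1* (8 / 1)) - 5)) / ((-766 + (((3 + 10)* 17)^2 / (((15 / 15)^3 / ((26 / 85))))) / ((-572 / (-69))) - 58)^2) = 7260 / 10358470787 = 0.00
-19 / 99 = -0.19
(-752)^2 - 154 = 565350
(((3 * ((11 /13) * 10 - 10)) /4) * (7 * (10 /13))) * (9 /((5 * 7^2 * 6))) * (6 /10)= -27 /1183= -0.02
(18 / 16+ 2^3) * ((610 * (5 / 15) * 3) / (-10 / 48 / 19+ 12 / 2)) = 2538210 / 2731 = 929.41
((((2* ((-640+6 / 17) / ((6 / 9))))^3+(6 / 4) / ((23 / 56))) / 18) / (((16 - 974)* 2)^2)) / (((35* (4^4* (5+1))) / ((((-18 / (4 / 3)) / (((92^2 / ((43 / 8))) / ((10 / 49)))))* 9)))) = 77252147251960311 / 2466410364125772775424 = 0.00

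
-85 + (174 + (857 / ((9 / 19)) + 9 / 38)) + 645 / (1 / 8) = 2413993 / 342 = 7058.46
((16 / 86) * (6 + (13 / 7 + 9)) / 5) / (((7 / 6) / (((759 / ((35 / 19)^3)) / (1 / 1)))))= 29486676384 / 451688125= 65.28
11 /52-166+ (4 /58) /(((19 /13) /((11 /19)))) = -90238377 /544388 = -165.76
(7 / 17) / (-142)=-7 / 2414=-0.00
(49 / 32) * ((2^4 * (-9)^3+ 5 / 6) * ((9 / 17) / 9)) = -3428971 / 3264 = -1050.54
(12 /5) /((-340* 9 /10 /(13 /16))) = -13 /2040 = -0.01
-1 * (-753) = 753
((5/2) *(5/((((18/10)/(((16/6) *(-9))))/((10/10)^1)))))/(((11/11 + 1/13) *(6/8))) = -13000/63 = -206.35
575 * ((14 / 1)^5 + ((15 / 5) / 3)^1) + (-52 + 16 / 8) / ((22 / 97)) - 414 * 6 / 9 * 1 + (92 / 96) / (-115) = 408208519669 / 1320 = 309248878.54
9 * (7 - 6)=9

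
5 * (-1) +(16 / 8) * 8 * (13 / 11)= 153 / 11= 13.91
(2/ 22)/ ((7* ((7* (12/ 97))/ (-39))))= -1261/ 2156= -0.58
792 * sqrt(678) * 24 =19008 * sqrt(678) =494938.54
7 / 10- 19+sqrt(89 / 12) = -183 / 10+sqrt(267) / 6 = -15.58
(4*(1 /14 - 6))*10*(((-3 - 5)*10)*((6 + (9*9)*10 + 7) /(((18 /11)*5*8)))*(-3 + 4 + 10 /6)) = 120223840 /189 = 636104.97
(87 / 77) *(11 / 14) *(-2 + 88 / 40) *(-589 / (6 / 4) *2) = -34162 / 245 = -139.44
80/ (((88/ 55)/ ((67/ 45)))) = 670/ 9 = 74.44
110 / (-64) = -55 / 32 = -1.72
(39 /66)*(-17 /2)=-221 /44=-5.02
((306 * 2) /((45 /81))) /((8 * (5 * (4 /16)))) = 2754 /25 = 110.16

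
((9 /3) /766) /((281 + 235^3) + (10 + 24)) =3 /9941293540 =0.00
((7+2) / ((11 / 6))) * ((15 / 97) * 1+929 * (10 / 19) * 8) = 389303550 / 20273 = 19203.06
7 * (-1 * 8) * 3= -168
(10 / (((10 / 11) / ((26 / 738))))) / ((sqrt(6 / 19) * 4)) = 143 * sqrt(114) / 8856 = 0.17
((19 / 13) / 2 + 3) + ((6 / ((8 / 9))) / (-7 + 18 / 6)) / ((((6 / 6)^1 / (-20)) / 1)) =1949 / 52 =37.48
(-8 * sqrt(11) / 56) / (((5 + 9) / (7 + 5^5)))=-1566 * sqrt(11) / 49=-106.00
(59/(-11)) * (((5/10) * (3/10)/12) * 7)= -413/880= -0.47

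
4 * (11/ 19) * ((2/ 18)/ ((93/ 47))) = 2068/ 15903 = 0.13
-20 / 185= -4 / 37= -0.11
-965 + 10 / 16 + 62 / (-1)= -8211 / 8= -1026.38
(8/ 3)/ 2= 4/ 3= 1.33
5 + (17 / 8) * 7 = 159 / 8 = 19.88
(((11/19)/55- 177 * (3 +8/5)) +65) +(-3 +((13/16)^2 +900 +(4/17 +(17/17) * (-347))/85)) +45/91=92667626413/639591680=144.89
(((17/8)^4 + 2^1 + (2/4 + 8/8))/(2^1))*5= 489285/8192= 59.73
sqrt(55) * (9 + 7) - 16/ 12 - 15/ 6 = -23/ 6 + 16 * sqrt(55) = 114.83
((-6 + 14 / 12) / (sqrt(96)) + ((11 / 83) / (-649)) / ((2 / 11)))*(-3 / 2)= 33 / 19588 + 29*sqrt(6) / 96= 0.74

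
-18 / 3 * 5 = -30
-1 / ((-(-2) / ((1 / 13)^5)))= -1 / 742586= -0.00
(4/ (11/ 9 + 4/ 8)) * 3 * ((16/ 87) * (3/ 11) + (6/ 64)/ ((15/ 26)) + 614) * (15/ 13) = 4938.09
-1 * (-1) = 1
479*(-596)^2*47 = 7996977808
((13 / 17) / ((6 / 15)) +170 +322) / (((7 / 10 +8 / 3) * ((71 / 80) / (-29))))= -584396400 / 121907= -4793.79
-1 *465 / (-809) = 465 / 809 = 0.57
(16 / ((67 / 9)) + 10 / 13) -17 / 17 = 1671 / 871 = 1.92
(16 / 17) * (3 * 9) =432 / 17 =25.41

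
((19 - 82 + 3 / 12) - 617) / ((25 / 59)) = -160421 / 100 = -1604.21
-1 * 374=-374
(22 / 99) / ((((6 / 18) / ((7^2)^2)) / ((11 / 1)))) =52822 / 3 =17607.33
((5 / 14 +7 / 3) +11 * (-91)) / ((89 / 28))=-83858 / 267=-314.07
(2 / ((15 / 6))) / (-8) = -0.10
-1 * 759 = -759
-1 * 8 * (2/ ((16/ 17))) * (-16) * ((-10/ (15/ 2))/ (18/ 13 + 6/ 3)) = -3536/ 33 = -107.15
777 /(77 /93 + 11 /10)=722610 /1793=403.02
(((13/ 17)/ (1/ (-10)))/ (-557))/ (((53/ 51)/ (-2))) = -780/ 29521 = -0.03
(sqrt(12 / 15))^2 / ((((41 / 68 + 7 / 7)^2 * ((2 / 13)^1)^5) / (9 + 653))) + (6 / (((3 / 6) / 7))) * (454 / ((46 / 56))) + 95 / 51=169883409818369 / 69682065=2437978.98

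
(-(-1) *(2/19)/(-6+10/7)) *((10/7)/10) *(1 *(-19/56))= 1/896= 0.00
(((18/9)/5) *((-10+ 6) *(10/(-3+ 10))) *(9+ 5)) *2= -64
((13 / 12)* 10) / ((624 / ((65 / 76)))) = 325 / 21888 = 0.01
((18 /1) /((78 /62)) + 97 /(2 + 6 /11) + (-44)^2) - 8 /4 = 1986.41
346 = 346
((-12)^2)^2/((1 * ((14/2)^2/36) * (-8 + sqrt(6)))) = -2985984/1421 - 373248 * sqrt(6)/1421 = -2744.72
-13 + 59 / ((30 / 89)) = 4861 / 30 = 162.03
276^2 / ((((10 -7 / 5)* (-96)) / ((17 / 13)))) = -134895 / 1118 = -120.66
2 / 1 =2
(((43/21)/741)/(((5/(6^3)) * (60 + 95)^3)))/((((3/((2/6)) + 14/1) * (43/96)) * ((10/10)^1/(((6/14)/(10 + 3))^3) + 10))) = 62208/558171531528235625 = 0.00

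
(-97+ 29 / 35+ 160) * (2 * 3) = 13404 / 35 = 382.97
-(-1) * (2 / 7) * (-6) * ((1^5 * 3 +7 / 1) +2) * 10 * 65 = -93600 / 7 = -13371.43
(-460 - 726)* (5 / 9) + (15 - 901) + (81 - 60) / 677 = -9412819 / 6093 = -1544.86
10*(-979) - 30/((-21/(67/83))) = -5687320/581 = -9788.85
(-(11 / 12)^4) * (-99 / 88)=14641 / 18432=0.79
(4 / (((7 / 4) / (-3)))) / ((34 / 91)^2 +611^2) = -56784 / 3091472357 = -0.00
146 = 146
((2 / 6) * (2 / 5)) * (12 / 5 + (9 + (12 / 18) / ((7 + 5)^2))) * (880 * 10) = 1083896 / 81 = 13381.43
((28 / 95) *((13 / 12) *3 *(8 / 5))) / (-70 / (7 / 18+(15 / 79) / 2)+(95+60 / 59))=-7387744 / 234571625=-0.03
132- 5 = 127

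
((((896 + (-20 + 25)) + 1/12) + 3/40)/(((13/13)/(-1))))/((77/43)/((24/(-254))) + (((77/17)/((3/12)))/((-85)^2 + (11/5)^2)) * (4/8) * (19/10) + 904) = -1.02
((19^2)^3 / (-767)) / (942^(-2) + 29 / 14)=-292227748033788 / 9868824095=-29611.20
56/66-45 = -1457/33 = -44.15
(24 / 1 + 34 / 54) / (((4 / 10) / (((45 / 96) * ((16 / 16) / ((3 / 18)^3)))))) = 49875 / 8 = 6234.38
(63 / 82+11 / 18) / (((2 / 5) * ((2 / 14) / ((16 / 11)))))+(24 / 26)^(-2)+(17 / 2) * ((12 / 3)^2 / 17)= 958697 / 21648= 44.29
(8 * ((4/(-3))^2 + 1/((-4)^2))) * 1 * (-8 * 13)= -13780/9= -1531.11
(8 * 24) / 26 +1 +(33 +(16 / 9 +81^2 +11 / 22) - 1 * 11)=1542917 / 234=6593.66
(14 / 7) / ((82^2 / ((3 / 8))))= 3 / 26896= 0.00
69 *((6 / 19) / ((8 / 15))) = 3105 / 76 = 40.86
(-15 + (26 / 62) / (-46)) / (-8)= 21403 / 11408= 1.88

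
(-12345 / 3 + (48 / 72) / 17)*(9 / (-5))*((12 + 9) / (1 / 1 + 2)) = 51848.51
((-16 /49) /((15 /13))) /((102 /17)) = -104 /2205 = -0.05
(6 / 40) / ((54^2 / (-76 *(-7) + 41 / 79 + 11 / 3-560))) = -1411 / 1151820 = -0.00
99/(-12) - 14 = -89/4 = -22.25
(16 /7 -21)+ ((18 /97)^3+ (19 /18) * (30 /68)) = -23775017611 /1303297044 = -18.24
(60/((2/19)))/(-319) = -1.79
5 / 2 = 2.50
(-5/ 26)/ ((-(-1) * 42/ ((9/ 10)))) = -3/ 728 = -0.00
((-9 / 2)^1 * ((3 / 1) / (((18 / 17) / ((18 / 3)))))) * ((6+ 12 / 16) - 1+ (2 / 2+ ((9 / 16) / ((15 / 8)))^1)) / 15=-7191 / 200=-35.96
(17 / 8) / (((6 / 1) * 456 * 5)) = 17 / 109440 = 0.00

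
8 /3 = 2.67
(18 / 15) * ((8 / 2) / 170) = 12 / 425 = 0.03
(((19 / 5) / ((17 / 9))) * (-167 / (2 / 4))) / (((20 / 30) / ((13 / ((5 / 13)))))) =-14478399 / 425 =-34066.82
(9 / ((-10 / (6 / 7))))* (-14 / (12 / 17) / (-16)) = -153 / 160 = -0.96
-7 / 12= -0.58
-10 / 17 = -0.59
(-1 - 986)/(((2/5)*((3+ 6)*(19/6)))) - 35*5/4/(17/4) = -96.87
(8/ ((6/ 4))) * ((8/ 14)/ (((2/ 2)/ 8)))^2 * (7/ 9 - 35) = -720896/ 189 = -3814.26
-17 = -17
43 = 43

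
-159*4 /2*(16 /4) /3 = -424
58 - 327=-269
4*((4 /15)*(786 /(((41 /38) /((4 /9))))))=637184 /1845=345.36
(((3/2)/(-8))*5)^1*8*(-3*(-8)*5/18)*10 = -500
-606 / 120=-101 / 20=-5.05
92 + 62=154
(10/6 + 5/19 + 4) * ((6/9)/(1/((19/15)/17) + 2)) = 676/2637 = 0.26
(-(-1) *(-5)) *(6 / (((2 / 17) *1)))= -255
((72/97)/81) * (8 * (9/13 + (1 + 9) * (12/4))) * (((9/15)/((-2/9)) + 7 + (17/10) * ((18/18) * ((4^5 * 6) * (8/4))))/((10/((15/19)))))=3711.53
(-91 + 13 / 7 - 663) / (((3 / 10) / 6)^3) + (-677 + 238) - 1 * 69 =-42123556 / 7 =-6017650.86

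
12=12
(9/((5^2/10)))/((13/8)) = 144/65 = 2.22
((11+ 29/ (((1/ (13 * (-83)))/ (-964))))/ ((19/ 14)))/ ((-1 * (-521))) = 422303490/ 9899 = 42661.23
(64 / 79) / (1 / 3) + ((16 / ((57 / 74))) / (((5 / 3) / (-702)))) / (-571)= 76077312 / 4285355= 17.75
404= 404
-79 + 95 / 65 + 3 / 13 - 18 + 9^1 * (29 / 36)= -4579 / 52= -88.06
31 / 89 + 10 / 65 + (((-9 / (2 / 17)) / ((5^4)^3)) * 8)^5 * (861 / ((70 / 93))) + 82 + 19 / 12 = 5062976947411979011803850874006456710058508895759 / 60212251851154974247037898749113082885742187500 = 84.09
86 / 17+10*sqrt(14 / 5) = 86 / 17+2*sqrt(70) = 21.79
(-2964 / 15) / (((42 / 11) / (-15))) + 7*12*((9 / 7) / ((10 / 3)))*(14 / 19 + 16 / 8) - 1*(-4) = 577858 / 665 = 868.96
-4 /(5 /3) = -12 /5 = -2.40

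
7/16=0.44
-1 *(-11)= 11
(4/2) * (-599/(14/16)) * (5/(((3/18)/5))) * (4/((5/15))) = -17251200/7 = -2464457.14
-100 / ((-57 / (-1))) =-100 / 57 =-1.75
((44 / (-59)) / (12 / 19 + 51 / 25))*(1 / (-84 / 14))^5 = 5225 / 145549224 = 0.00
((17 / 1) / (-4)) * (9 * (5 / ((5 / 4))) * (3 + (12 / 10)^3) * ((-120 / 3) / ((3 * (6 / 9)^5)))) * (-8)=-14648526 / 25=-585941.04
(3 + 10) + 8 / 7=99 / 7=14.14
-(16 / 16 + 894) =-895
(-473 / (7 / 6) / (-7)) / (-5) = -2838 / 245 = -11.58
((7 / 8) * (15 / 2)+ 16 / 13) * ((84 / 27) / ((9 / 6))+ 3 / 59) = 5487085 / 331344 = 16.56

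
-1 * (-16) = 16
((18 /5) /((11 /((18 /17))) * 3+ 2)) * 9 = 972 /995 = 0.98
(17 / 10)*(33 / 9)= 187 / 30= 6.23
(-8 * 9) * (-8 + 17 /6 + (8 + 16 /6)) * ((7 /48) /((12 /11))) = -847 /16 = -52.94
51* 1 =51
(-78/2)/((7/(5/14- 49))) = 26559/98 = 271.01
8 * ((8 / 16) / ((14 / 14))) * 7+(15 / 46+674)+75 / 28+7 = 458531 / 644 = 712.00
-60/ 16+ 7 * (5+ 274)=1949.25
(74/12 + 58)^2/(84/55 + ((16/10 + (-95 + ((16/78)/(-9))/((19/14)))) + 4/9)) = -6040909875/134166388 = -45.03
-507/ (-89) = 507/ 89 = 5.70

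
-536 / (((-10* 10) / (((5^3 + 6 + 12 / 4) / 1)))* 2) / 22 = 4489 / 275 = 16.32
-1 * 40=-40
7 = 7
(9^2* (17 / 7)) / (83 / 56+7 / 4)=11016 / 181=60.86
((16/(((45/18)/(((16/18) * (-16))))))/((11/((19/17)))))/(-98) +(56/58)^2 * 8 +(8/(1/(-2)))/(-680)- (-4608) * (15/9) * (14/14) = 2665849334294/346773735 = 7687.58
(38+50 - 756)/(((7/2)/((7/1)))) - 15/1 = -1351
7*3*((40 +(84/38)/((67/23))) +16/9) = 3411394/3819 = 893.27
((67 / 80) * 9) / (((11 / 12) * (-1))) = -1809 / 220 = -8.22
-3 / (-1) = 3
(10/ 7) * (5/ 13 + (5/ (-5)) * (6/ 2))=-340/ 91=-3.74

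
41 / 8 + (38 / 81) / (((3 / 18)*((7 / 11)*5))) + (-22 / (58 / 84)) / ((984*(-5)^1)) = 54078049 / 8988840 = 6.02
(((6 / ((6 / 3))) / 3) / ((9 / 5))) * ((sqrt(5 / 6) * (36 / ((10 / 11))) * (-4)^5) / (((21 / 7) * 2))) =-5632 * sqrt(30) / 9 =-3427.53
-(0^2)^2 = 0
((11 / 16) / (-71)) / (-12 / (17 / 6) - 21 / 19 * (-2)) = 3553 / 742944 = 0.00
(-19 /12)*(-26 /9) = 247 /54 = 4.57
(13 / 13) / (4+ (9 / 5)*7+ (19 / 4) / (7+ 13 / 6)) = 110 / 1883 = 0.06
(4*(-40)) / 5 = -32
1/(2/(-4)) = -2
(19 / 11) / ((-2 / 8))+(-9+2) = -153 / 11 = -13.91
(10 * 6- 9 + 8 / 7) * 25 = 9125 / 7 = 1303.57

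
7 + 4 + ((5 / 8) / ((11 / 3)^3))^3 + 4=18109040727255 / 1207269217792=15.00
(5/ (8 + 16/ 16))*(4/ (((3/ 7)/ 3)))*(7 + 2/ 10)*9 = 1008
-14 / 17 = -0.82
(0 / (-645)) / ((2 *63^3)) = 0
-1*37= -37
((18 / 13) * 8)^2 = 20736 / 169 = 122.70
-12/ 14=-0.86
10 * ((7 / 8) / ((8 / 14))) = 245 / 16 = 15.31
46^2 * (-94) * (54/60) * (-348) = 311483664/5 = 62296732.80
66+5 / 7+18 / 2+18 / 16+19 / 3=13973 / 168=83.17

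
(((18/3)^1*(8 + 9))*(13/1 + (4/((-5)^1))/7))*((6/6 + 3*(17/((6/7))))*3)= 8349363/35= 238553.23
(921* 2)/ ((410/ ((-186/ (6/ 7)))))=-199857/ 205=-974.91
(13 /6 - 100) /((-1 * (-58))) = -587 /348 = -1.69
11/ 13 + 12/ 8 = 61/ 26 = 2.35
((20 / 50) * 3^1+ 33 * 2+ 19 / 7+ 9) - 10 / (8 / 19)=7723 / 140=55.16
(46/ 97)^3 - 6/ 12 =-718001/ 1825346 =-0.39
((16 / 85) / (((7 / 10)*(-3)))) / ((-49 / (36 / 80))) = 24 / 29155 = 0.00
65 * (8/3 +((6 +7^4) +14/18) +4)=1412450/9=156938.89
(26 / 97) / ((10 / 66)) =858 / 485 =1.77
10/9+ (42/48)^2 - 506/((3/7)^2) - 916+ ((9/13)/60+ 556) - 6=-116775383/37440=-3119.00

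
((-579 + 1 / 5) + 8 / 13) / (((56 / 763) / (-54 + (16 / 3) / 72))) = 57350132 / 135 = 424815.79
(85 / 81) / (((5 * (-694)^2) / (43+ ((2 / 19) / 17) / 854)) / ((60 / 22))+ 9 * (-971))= 1867042 / 20986980809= 0.00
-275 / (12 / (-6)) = 275 / 2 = 137.50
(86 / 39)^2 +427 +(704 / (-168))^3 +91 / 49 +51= 643470449 / 1565109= 411.13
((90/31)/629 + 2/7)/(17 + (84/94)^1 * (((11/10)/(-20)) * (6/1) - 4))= 93125800/4211764501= 0.02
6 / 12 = 1 / 2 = 0.50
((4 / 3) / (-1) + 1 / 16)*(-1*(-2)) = -61 / 24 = -2.54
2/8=0.25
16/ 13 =1.23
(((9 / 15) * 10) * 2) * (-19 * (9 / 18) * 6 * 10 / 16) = -855 / 2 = -427.50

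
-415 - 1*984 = -1399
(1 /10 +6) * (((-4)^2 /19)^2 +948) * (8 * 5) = 83566096 /361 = 231485.03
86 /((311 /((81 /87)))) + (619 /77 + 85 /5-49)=-16461261 /694463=-23.70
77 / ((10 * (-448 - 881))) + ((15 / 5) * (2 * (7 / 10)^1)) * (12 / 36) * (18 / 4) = 8365 / 1329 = 6.29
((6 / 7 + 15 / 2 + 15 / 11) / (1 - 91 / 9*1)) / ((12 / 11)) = -0.98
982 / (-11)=-982 / 11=-89.27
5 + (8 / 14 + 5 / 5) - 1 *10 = -24 / 7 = -3.43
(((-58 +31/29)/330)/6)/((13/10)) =-127/5742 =-0.02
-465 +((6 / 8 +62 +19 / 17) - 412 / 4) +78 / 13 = -33873 / 68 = -498.13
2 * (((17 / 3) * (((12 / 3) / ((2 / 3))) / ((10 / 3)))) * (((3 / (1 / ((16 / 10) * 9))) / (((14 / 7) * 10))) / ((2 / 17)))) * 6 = 280908 / 125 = 2247.26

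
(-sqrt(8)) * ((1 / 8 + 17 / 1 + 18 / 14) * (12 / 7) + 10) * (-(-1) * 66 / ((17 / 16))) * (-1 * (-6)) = -25806528 * sqrt(2) / 833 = -43812.66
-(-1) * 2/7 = 2/7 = 0.29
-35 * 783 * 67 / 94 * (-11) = 20197485 / 94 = 214866.86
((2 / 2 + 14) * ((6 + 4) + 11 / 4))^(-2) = 16 / 585225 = 0.00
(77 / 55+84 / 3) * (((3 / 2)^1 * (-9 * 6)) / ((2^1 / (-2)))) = 11907 / 5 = 2381.40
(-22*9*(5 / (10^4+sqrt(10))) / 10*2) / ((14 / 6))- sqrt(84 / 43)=-2*sqrt(903) / 43- 66000 / 7777777+33*sqrt(10) / 38888885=-1.41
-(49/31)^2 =-2401/961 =-2.50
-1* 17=-17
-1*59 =-59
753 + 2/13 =9791/13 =753.15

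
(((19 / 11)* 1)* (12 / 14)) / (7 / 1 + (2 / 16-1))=912 / 3773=0.24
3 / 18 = 1 / 6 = 0.17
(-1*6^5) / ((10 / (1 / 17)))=-3888 / 85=-45.74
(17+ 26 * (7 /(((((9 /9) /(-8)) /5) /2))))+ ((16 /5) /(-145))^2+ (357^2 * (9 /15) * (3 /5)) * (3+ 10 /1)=305870817206 /525625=581918.32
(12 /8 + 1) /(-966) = -5 /1932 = -0.00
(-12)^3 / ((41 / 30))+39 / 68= -1263.82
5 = 5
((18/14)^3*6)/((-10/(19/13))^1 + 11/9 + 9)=373977/99127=3.77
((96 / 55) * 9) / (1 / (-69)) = -59616 / 55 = -1083.93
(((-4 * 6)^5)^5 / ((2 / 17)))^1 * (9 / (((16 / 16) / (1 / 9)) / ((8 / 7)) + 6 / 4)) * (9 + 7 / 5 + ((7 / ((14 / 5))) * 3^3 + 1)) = -2576073308384571978417916290516513718272 / 125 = -20608586467076575827343330000000000000.00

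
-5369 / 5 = -1073.80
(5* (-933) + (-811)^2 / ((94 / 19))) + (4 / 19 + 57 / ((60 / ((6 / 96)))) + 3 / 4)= 36657186007 / 285760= 128279.63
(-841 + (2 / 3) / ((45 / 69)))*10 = -75598 / 9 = -8399.78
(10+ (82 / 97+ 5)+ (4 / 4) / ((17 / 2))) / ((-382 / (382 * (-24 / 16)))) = 78969 / 3298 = 23.94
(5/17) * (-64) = -320/17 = -18.82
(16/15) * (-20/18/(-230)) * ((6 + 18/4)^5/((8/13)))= 1966419/1840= 1068.71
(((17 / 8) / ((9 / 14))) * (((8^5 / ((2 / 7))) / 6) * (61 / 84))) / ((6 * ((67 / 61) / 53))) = 6007896832 / 16281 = 369012.77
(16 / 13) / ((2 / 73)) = 584 / 13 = 44.92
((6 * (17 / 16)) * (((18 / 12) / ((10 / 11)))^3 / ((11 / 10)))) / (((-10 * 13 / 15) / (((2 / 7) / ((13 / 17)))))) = -1.12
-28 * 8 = -224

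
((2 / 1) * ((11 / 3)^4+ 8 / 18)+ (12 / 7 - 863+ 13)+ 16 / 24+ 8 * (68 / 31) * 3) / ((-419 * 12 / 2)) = 3801719 / 22094289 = 0.17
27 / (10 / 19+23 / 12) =6156 / 557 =11.05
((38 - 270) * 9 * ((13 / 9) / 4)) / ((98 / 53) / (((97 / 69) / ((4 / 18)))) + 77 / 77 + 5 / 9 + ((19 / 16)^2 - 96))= 8931027456 / 1098516347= 8.13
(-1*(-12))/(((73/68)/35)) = 28560/73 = 391.23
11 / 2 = 5.50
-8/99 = -0.08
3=3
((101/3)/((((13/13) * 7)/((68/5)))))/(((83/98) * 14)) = 6868/1245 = 5.52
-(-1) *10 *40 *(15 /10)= 600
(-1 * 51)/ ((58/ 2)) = -51/ 29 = -1.76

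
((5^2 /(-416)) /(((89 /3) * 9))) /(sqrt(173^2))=-25 /19215456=-0.00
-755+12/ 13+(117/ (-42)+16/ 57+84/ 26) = -753.35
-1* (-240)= 240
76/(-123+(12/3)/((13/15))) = -52/81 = -0.64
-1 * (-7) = 7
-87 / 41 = -2.12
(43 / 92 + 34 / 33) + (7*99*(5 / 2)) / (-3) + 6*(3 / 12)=-1744189 / 3036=-574.50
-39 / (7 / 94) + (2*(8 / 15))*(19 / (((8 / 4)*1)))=-53926 / 105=-513.58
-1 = -1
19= 19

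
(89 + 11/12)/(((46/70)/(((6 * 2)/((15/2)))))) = 15106/69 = 218.93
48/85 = 0.56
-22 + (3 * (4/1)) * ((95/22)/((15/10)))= 138/11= 12.55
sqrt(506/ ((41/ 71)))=sqrt(1472966)/ 41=29.60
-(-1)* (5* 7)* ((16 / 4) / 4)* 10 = 350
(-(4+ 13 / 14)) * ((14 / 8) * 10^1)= -345 / 4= -86.25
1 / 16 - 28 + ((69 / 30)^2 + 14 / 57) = -510763 / 22800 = -22.40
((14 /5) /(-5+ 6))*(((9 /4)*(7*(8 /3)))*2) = 1176 /5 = 235.20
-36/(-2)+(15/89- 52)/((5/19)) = -79637/445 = -178.96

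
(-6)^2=36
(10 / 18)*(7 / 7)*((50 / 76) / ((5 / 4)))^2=500 / 3249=0.15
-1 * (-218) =218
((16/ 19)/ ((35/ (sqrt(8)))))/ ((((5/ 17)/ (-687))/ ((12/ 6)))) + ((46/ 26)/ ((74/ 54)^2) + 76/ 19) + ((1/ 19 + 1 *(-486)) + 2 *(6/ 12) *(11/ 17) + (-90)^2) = 43800985221/ 5748431 - 747456 *sqrt(2)/ 3325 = 7301.73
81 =81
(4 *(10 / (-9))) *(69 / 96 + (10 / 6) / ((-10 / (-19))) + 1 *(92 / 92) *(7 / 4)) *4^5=-692480 / 27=-25647.41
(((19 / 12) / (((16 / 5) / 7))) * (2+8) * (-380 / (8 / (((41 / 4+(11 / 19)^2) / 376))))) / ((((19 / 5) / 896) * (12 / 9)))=-8190.49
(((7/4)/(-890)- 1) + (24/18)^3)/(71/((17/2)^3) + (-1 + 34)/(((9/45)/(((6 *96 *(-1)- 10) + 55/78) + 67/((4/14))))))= -8400753439/355336803459720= -0.00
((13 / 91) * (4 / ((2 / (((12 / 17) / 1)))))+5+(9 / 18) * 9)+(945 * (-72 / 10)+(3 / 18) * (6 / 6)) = -2425505 / 357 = -6794.13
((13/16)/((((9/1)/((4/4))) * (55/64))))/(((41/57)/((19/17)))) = 18772/115005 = 0.16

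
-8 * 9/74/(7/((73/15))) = -876/1295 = -0.68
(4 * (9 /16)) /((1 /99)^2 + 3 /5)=441045 /117632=3.75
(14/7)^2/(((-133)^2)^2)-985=-985.00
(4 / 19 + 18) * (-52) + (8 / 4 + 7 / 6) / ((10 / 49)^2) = -9928439 / 11400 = -870.92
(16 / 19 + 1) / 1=35 / 19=1.84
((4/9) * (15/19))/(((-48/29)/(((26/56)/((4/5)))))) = -9425/76608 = -0.12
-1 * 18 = -18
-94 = -94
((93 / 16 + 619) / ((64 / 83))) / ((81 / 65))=53933815 / 82944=650.24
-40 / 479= -0.08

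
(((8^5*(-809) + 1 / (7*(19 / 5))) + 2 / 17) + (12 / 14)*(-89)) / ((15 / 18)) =-359626359378 / 11305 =-31811265.76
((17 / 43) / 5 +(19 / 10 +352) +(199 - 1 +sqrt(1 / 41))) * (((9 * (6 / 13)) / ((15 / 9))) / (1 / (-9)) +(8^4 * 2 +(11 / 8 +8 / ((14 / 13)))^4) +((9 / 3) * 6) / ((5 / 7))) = 1815635141085 * sqrt(41) / 5241786368 +86188563274333167 / 10994966528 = 7841128.82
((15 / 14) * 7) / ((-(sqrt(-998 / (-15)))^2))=-225 / 1996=-0.11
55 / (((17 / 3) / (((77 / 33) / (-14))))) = -55 / 34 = -1.62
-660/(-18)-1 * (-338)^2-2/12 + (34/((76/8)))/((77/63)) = -47737511/418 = -114204.57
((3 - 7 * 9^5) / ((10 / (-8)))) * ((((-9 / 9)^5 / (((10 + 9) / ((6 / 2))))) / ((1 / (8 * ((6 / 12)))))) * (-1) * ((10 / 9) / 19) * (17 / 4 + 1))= 23147040 / 361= 64119.22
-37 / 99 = -0.37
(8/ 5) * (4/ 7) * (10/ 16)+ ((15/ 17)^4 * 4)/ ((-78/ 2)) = 3870592/ 7600411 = 0.51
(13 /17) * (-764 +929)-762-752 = -23593 /17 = -1387.82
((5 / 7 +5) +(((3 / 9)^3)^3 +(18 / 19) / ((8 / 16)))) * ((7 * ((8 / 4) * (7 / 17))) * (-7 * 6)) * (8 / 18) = -15616753936 / 19072827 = -818.80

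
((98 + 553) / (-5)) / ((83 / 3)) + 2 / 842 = -4.70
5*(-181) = -905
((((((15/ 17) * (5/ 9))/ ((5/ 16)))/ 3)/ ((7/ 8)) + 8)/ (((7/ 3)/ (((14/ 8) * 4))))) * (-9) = -27624/ 119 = -232.13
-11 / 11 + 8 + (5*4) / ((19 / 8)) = 293 / 19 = 15.42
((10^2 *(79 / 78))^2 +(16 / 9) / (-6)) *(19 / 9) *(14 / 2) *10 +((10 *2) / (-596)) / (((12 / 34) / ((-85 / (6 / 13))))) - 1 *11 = 37102456741163 / 24475932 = 1515875.14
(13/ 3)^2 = 169/ 9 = 18.78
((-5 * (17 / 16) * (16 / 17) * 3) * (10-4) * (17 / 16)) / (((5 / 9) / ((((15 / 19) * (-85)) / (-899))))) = -1755675 / 136648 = -12.85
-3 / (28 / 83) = -249 / 28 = -8.89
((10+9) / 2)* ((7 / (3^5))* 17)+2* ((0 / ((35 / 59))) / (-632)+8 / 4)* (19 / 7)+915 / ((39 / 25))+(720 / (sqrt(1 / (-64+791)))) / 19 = 26626169 / 44226+720* sqrt(727) / 19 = 1623.80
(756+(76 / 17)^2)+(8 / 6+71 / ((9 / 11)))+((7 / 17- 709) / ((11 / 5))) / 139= 3427238303 / 3976929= 861.78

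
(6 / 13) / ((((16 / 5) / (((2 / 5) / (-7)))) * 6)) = -1 / 728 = -0.00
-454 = -454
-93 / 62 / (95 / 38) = -3 / 5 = -0.60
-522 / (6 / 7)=-609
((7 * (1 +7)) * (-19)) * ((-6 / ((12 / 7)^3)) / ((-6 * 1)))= -211.20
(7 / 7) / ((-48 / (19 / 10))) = -0.04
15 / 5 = 3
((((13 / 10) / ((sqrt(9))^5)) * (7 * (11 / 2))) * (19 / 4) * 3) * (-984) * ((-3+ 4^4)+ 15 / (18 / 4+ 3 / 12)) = -199746547 / 270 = -739802.03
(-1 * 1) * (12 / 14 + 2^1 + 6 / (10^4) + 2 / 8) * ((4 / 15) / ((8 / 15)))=-108771 / 70000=-1.55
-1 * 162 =-162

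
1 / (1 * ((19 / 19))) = 1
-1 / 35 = -0.03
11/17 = 0.65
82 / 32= 41 / 16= 2.56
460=460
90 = 90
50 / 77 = 0.65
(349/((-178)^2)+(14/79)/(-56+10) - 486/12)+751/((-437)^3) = -8458429108570215/208886997183308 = -40.49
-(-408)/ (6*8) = 17/ 2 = 8.50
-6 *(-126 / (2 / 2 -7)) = -126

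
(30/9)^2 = 100/9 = 11.11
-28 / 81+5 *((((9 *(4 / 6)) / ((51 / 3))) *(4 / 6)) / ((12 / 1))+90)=619309 / 1377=449.75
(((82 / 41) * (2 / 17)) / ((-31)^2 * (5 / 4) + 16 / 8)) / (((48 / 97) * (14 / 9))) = 291 / 1145494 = 0.00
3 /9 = 1 /3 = 0.33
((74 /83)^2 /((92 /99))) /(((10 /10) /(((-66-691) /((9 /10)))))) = -113996630 /158447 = -719.46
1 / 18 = 0.06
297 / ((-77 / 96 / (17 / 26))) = -22032 / 91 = -242.11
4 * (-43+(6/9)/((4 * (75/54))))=-4288/25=-171.52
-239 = -239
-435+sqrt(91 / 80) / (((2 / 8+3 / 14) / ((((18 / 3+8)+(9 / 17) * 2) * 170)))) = -435+3584 * sqrt(455) / 13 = 5445.72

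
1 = 1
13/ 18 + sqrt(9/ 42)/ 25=sqrt(42)/ 350 + 13/ 18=0.74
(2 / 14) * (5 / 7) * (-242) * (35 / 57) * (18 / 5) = -7260 / 133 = -54.59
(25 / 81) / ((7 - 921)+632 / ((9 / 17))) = 25 / 22662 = 0.00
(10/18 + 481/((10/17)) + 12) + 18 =76343/90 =848.26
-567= -567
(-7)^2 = 49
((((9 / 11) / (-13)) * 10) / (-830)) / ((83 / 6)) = 54 / 985127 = 0.00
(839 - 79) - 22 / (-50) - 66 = 17361 / 25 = 694.44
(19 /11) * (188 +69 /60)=71877 /220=326.71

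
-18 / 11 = -1.64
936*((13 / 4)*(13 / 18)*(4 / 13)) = 676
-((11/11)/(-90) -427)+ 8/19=730909/1710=427.43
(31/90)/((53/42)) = 0.27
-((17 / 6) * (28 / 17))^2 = -196 / 9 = -21.78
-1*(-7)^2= -49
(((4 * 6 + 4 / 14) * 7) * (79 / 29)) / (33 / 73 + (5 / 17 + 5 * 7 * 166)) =8333315 / 104561472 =0.08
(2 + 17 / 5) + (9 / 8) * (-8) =-18 / 5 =-3.60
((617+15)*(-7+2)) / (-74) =42.70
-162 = -162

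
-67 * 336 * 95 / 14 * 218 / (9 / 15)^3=-1387570000 / 9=-154174444.44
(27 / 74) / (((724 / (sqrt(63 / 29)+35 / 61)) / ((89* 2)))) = 84105 / 1634068+7209* sqrt(203) / 776852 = 0.18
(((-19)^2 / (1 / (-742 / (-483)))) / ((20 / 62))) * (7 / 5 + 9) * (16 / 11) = 493478336 / 18975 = 26006.76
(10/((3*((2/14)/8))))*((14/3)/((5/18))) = 3136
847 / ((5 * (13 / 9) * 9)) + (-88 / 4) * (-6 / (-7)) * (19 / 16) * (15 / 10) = -74833 / 3640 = -20.56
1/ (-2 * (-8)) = 1/ 16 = 0.06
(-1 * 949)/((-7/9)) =8541/7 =1220.14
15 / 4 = 3.75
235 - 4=231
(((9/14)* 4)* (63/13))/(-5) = -162/65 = -2.49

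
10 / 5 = 2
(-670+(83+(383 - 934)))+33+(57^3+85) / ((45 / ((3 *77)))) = 14249831 / 15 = 949988.73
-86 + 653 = 567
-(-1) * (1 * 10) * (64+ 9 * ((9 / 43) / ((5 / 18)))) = 30436 / 43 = 707.81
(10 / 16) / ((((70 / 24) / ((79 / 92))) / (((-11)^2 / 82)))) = 28677 / 105616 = 0.27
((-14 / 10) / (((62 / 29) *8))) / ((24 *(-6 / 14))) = 1421 / 178560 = 0.01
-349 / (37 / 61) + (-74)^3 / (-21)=14546219 / 777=18721.00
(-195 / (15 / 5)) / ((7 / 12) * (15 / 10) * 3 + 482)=-520 / 3877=-0.13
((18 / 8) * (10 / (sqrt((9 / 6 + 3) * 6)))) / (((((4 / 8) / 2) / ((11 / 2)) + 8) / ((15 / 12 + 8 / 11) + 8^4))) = 901555 * sqrt(3) / 708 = 2205.56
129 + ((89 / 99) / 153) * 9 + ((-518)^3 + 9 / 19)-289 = -4444546911346 / 31977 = -138991991.47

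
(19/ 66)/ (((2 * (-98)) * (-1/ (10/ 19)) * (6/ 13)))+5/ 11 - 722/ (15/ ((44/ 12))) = -176.03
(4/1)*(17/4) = 17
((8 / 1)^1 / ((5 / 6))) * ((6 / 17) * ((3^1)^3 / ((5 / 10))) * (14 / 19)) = 217728 / 1615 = 134.82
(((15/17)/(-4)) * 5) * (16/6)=-50/17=-2.94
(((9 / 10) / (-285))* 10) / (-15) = 1 / 475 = 0.00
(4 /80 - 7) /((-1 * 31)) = 139 /620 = 0.22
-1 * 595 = -595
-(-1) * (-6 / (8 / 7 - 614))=7 / 715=0.01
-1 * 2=-2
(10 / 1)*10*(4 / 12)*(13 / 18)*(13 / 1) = 8450 / 27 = 312.96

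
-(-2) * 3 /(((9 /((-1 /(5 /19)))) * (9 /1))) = -38 /135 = -0.28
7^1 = 7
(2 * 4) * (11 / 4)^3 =166.38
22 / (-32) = -11 / 16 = -0.69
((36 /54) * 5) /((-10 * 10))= -0.03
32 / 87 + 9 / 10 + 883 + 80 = 838913 / 870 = 964.27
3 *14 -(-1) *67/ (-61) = 2495/ 61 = 40.90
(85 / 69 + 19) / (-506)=-698 / 17457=-0.04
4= 4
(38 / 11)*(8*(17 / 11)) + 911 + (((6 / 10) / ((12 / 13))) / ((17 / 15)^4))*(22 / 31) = 953.99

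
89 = 89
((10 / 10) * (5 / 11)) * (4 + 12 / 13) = 320 / 143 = 2.24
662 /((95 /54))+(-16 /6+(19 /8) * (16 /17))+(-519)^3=-677321228297 /4845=-139797983.14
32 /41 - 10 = -378 /41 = -9.22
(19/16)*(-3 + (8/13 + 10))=1881/208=9.04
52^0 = 1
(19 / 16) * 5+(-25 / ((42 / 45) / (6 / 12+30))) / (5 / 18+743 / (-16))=17596255 / 744464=23.64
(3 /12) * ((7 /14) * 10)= 5 /4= 1.25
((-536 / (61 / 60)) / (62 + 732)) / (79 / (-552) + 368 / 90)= -133142400 / 791193607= -0.17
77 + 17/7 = 556/7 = 79.43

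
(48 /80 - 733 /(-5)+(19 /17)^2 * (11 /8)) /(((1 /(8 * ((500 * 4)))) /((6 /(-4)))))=-3574021.45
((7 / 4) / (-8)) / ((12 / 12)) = -7 / 32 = -0.22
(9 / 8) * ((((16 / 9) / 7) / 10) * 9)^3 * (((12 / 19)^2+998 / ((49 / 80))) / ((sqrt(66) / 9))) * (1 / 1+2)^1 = 74725535232 * sqrt(66) / 8342574625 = 72.77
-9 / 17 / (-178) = 9 / 3026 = 0.00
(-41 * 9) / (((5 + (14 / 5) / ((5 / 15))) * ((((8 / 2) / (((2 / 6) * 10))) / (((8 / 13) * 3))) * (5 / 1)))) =-7380 / 871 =-8.47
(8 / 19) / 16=1 / 38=0.03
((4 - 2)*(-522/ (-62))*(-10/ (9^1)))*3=-1740/ 31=-56.13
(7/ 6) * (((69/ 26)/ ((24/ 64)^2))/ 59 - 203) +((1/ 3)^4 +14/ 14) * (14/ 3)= -86382331/ 372762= -231.74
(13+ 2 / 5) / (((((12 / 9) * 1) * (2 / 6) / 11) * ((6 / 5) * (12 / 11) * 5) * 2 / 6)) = 24321 / 160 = 152.01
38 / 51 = 0.75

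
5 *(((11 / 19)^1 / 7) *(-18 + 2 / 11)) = -140 / 19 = -7.37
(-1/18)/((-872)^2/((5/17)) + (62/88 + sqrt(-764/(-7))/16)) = -583934517320/27173692603242119271 + 12100 * sqrt(1337)/81521077809726357813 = -0.00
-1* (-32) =32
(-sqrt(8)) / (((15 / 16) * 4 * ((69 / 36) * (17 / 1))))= -32 * sqrt(2) / 1955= -0.02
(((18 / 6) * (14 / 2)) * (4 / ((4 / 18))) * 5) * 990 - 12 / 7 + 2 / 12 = 1871098.45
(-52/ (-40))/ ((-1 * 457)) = -13/ 4570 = -0.00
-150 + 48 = -102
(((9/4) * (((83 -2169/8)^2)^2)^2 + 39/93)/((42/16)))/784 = 7343383387865449903168899607/4281411305472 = 1715178212025552.12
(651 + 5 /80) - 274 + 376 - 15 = 11809 /16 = 738.06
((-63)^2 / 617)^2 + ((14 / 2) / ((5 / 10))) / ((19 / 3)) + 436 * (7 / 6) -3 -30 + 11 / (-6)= 22455448895 / 43398546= 517.42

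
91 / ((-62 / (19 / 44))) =-1729 / 2728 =-0.63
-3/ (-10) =3/ 10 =0.30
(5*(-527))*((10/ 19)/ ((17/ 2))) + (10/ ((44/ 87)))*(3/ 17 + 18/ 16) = -7812295/ 56848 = -137.42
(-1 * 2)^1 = -2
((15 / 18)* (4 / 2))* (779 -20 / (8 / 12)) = 3745 / 3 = 1248.33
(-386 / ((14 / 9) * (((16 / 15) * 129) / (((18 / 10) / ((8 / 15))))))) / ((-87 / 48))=234495 / 69832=3.36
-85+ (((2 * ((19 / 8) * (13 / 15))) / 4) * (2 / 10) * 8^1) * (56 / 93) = -585959 / 6975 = -84.01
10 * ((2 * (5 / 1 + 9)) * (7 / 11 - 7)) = -19600 / 11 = -1781.82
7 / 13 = 0.54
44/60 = 11/15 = 0.73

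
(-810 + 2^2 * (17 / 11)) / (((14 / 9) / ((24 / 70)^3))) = -20.83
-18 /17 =-1.06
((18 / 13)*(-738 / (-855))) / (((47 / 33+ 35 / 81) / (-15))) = -1972674 / 204269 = -9.66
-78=-78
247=247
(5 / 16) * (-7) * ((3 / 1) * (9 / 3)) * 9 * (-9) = 25515 / 16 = 1594.69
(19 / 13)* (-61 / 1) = -1159 / 13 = -89.15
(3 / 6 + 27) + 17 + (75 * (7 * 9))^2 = 44651339 / 2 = 22325669.50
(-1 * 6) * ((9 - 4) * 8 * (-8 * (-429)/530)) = -82368/53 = -1554.11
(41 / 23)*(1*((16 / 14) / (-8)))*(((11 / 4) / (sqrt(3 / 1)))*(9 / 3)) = -451*sqrt(3) / 644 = -1.21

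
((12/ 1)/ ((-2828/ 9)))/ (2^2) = -27/ 2828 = -0.01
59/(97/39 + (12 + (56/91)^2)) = 29913/7537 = 3.97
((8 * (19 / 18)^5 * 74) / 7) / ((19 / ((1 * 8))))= 46.66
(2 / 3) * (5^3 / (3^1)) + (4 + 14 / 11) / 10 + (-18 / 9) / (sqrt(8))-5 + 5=14011 / 495-sqrt(2) / 2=27.60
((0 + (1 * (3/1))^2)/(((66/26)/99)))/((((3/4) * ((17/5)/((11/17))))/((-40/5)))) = -205920/289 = -712.53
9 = 9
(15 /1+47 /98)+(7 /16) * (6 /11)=67777 /4312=15.72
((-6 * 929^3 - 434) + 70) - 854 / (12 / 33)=-9621186493 / 2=-4810593246.50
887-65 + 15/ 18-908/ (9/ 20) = -21509/ 18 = -1194.94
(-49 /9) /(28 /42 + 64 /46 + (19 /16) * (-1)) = -18032 /2883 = -6.25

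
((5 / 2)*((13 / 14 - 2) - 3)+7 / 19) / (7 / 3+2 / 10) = -78285 / 20216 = -3.87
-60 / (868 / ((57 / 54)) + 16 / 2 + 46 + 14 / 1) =-285 / 4229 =-0.07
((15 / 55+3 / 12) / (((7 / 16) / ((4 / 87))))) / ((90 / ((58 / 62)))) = 184 / 322245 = 0.00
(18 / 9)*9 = 18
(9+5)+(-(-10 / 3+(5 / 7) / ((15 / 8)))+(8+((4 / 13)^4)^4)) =24.95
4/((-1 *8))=-1/2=-0.50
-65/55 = -13/11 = -1.18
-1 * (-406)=406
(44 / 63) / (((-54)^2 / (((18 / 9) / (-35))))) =-22 / 1607445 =-0.00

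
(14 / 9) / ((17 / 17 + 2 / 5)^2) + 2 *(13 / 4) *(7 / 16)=7333 / 2016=3.64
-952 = -952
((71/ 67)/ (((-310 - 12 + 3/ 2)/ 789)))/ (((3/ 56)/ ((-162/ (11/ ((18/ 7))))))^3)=52678585301925888/ 57162457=921559150.30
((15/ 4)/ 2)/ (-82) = -15/ 656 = -0.02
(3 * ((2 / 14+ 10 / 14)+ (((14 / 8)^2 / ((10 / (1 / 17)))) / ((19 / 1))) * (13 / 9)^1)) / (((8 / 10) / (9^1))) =8385537 / 289408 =28.97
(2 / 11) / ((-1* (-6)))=1 / 33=0.03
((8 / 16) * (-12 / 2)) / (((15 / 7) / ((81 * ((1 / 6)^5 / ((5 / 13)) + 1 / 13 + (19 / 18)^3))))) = -13303409 / 93600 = -142.13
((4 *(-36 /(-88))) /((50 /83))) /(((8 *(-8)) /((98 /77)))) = -5229 /96800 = -0.05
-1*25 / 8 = -25 / 8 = -3.12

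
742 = 742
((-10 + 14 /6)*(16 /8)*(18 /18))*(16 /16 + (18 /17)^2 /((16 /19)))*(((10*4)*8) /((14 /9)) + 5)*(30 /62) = -3644.69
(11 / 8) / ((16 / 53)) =583 / 128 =4.55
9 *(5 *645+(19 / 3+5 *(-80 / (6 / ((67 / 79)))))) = 2257278 / 79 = 28573.14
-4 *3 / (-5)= 2.40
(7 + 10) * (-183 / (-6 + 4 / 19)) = 59109 / 110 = 537.35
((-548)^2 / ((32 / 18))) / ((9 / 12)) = 225228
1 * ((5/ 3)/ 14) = 5/ 42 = 0.12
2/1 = 2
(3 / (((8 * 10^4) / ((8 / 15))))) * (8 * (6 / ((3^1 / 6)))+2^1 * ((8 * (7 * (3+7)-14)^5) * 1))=550731782 / 3125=176234.17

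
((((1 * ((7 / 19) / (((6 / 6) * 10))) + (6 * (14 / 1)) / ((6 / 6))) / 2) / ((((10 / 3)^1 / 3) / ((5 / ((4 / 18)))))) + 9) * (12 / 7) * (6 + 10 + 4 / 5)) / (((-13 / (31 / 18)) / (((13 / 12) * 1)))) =-13505739 / 3800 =-3554.14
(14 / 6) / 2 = 1.17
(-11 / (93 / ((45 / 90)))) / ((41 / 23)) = -253 / 7626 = -0.03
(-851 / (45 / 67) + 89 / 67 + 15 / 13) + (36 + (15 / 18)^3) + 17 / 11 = -12690543523 / 10347480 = -1226.44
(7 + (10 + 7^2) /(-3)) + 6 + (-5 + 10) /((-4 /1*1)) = -95 /12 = -7.92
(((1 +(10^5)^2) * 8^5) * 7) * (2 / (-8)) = -573440000057344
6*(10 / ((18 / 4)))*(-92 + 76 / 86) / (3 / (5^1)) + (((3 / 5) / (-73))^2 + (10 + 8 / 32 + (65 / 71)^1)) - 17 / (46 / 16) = -226713309924623 / 112259115300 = -2019.55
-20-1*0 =-20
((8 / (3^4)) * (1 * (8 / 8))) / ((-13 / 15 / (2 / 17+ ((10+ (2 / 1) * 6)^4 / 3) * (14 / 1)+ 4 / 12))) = -743372680 / 5967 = -124580.64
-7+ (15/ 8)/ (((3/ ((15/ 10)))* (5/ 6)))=-47/ 8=-5.88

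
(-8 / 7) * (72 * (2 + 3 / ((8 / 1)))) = -1368 / 7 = -195.43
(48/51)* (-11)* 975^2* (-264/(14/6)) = 132509520000/119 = 1113525378.15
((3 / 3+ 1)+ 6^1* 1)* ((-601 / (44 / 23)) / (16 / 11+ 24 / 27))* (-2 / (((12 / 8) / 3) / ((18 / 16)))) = 1119663 / 232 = 4826.13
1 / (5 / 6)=1.20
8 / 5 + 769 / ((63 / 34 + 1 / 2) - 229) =-34541 / 19265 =-1.79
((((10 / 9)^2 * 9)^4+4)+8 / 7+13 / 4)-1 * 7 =2800255879 / 183708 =15242.97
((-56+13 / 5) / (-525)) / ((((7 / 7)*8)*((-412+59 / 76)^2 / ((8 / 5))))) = 514064 / 4273281289375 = 0.00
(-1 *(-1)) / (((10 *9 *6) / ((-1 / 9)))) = -1 / 4860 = -0.00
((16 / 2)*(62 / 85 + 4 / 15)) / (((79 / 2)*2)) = 2032 / 20145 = 0.10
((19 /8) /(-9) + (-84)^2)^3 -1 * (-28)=131106576764009141 /373248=351258618302.06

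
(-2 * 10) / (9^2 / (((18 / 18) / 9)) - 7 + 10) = -5 / 183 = -0.03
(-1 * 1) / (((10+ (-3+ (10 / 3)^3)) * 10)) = -27 / 11890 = -0.00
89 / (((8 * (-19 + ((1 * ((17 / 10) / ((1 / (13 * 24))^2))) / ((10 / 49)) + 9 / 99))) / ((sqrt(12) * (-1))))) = -0.00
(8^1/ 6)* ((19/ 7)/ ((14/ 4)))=1.03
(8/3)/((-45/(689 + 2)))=-5528/135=-40.95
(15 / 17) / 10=3 / 34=0.09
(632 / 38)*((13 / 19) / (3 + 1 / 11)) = 22594 / 6137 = 3.68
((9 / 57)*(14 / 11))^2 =1764 / 43681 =0.04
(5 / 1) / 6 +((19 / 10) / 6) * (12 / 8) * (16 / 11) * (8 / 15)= 661 / 550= 1.20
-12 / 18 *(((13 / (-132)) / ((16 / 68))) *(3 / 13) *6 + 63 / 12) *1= -137 / 44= -3.11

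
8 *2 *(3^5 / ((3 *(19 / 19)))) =1296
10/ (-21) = -10/ 21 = -0.48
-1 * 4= -4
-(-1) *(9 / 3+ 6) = 9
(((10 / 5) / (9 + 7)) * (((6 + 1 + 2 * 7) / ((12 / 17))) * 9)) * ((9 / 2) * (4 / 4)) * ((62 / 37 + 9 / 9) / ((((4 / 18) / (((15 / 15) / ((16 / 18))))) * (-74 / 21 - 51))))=-1623197961 / 43381760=-37.42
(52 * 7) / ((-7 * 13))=-4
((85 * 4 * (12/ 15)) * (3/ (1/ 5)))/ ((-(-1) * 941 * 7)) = 4080/ 6587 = 0.62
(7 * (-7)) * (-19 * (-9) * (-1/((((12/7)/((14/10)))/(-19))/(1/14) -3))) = -371469/173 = -2147.22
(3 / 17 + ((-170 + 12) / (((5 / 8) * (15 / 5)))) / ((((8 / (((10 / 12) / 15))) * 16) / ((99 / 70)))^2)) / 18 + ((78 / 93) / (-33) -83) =-2607851593845523 / 31413989376000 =-83.02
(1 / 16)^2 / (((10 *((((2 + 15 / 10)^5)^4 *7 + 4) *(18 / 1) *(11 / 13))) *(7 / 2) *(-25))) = -26624 / 48384035476577808690375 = -0.00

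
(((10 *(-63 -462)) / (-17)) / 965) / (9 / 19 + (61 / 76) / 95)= 7581000 / 11421161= 0.66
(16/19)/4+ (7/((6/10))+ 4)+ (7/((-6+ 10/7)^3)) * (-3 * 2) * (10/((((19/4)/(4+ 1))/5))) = 4554565/116736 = 39.02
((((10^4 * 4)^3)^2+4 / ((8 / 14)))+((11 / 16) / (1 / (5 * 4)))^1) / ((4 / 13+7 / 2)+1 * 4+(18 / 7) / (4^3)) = 11927552000000000000000000060424 / 22853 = 521924998906051721874589800.00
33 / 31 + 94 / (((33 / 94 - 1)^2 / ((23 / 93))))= 19471811 / 346053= 56.27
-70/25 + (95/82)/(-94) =-108387/38540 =-2.81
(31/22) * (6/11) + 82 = 10015/121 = 82.77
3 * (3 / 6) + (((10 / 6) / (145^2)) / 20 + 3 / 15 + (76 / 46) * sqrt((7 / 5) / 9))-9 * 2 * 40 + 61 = -165836789 / 252300 + 38 * sqrt(35) / 345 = -656.65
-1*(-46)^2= -2116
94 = 94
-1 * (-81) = 81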